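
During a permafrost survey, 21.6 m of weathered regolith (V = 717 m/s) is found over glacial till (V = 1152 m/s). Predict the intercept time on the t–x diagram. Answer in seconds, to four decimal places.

0.0472 s

tᵢ = 2h·√(V₂²−V₁²)/(V₁V₂).
√(V₂²−V₁²) = √(1152²−717²) = 901.7 m/s.
tᵢ = 2·21.6·901.7/(717·1152) = 0.04716 s.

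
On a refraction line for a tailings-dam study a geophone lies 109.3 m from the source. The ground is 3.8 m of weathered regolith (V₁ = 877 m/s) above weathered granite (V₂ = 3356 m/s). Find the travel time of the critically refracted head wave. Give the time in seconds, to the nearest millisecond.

t = x/V₂ + 2h·√(V₂²−V₁²)/(V₁V₂).
√(V₂²−V₁²) = √(3356²−877²) = 3239.4 m/s; delay term = 2·3.8·3239.4/(877·3356) = 0.00836 s.
t = 109.3/3356 + 0.00836 = 0.04093 s.

0.041 s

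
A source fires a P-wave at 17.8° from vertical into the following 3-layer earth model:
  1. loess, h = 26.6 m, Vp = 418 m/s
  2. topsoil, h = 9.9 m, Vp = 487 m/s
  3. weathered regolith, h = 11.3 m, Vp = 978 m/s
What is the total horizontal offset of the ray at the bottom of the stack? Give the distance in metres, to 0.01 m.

Apply Snell's law at each interface; in layer i the horizontal offset is hᵢ·tan θᵢ.
Layer 1: θ = 17.80°; offset = 26.6·tan 17.80° = 8.5403 m.
Layer 2: sin θ = 487·sin 17.8°/418 = 0.3562, θ = 20.86°; offset = 9.9·tan 20.86° = 3.7734 m.
Layer 3: sin θ = 978·sin 17.8°/418 = 0.7152, θ = 45.66°; offset = 11.3·tan 45.66° = 11.5645 m.
Σ offsets = 23.8782 m.

23.88 m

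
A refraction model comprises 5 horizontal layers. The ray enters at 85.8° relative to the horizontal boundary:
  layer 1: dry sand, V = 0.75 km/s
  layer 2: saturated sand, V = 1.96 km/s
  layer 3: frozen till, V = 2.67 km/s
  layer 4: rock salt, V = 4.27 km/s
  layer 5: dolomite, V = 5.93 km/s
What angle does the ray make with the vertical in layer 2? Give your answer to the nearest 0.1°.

From the normal: θ₁ = 90° − 85.8° = 4.2°.
Snell's law across each interface conserves sin θ / V, so sin θ_2 = V_2·sin θ₁/V₁.
sin θ_2 = 1.96 × sin 4.2° / 0.75 = 0.1914.
θ_2 = arcsin 0.1914 = 11.03°.

11.0°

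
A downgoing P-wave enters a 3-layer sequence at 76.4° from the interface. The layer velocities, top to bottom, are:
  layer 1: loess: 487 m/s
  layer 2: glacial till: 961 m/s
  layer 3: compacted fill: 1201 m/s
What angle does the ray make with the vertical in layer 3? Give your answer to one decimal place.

35.4°

From the normal: θ₁ = 90° − 76.4° = 13.6°.
Snell's law across each interface conserves sin θ / V, so sin θ_3 = V_3·sin θ₁/V₁.
sin θ_3 = 1201 × sin 13.6° / 487 = 0.5799.
θ_3 = arcsin 0.5799 = 35.44°.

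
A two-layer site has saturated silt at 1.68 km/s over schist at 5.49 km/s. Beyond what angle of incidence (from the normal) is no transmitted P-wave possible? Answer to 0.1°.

17.8°

Critical incidence: sin θ_c = V₁/V₂ = 1.68/5.49 = 0.3060.
θ_c = arcsin 0.3060 = 17.82°.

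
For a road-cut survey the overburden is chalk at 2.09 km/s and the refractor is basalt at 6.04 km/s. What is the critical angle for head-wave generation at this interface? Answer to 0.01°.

20.24°

Critical incidence: sin θ_c = V₁/V₂ = 2.09/6.04 = 0.3460.
θ_c = arcsin 0.3460 = 20.24°.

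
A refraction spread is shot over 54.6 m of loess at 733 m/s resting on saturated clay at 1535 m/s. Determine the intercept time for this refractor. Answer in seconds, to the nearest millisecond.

tᵢ = 2h·√(V₂²−V₁²)/(V₁V₂).
√(V₂²−V₁²) = √(1535²−733²) = 1348.7 m/s.
tᵢ = 2·54.6·1348.7/(733·1535) = 0.13089 s.

0.131 s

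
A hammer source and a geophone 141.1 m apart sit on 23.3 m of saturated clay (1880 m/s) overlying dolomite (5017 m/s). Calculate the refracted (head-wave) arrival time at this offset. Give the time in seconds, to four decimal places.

θ_c = arcsin(V₁/V₂) = arcsin(1880/5017) = 22.01°, cos θ_c = 0.9271.
Intercept time tᵢ = 2h cos θ_c / V₁ = 2·23.3·0.9271/1880 = 0.02298 s.
t = x/V₂ + tᵢ = 141.1/5017 + 0.02298 = 0.05111 s.

0.0511 s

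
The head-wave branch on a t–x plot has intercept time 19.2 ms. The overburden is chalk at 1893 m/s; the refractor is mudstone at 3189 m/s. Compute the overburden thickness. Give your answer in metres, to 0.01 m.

θ_c = arcsin(1893/3189) = 36.41°; cos θ_c = 0.8048.
tᵢ = 2h cos θ_c/V₁ ⇒ h = tᵢ·V₁/(2 cos θ_c) = 0.0192·1893/(2·0.8048) = 22.58 m.

22.58 m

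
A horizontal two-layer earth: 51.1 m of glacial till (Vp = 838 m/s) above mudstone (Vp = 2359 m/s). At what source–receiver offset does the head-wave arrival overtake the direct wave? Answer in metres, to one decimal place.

x_cross = 2h·√((V₂+V₁)/(V₂−V₁)).
(V₂+V₁)/(V₂−V₁) = (2359+838)/(2359−838) = 2.1019; √ = 1.4498.
x_cross = 2·51.1·1.4498 = 148.17 m.

148.2 m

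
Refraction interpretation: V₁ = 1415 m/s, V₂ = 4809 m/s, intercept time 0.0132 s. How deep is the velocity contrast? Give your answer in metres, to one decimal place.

θ_c = arcsin(1415/4809) = 17.11°; cos θ_c = 0.9557.
tᵢ = 2h cos θ_c/V₁ ⇒ h = tᵢ·V₁/(2 cos θ_c) = 0.0132·1415/(2·0.9557) = 9.77 m.

9.8 m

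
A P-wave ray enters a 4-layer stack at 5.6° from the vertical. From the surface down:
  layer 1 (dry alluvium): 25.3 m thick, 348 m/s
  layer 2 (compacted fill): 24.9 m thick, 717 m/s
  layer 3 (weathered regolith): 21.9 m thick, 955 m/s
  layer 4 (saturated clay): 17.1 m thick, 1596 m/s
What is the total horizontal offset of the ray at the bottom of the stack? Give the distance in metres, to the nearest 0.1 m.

22.2 m

Apply Snell's law at each interface; in layer i the horizontal offset is hᵢ·tan θᵢ.
Layer 1: θ = 5.60°; offset = 25.3·tan 5.60° = 2.481 m.
Layer 2: sin θ = 717·sin 5.6°/348 = 0.2011, θ = 11.60°; offset = 24.9·tan 11.60° = 5.111 m.
Layer 3: sin θ = 955·sin 5.6°/348 = 0.2678, θ = 15.53°; offset = 21.9·tan 15.53° = 6.087 m.
Layer 4: sin θ = 1596·sin 5.6°/348 = 0.4475, θ = 26.59°; offset = 17.1·tan 26.59° = 8.558 m.
Summing the layer offsets gives 22.236 m.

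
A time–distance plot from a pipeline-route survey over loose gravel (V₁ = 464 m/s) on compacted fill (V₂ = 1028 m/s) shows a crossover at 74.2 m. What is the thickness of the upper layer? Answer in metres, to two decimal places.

h = (x_cross/2)·√((V₂−V₁)/(V₂+V₁)).
(V₂−V₁)/(V₂+V₁) = (1028−464)/(1028+464) = 0.3780; √ = 0.6148.
h = (74.2/2)·0.6148 = 22.81 m.

22.81 m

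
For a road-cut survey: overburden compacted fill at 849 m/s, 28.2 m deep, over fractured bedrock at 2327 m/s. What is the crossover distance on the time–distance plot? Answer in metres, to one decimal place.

x_cross = 2h·√((V₂+V₁)/(V₂−V₁)).
(V₂+V₁)/(V₂−V₁) = (2327+849)/(2327−849) = 2.1488; √ = 1.4659.
x_cross = 2·28.2·1.4659 = 82.68 m.

82.7 m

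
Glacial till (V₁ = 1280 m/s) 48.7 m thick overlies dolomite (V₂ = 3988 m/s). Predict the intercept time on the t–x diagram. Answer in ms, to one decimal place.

72.1 ms

θ_c = arcsin(V₁/V₂) = arcsin(1280/3988) = 18.72°; cos θ_c = 0.9471.
tᵢ = 2h·cos θ_c / V₁ = 2·48.7·0.9471 / 1280 = 0.07207 s.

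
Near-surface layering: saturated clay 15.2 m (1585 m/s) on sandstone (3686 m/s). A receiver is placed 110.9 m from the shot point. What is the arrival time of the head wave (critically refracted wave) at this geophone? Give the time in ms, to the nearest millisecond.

47 ms

θ_c = arcsin(V₁/V₂) = arcsin(1585/3686) = 25.47°, cos θ_c = 0.9028.
Intercept time tᵢ = 2h cos θ_c / V₁ = 2·15.2·0.9028/1585 = 0.01732 s.
t = x/V₂ + tᵢ = 110.9/3686 + 0.01732 = 0.04740 s.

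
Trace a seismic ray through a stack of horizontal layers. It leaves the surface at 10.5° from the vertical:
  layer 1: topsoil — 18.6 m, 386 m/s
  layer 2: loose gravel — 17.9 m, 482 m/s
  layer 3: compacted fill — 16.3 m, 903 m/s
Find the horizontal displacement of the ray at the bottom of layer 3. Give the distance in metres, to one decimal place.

Ray parameter p = sin 10.5° / 386 m/s = 4.7211e-04 s/m.
Layer 1: θ = 10.50°; offset = 18.6·tan 10.50° = 3.447 m.
Layer 2: sin θ = p·482 = 0.2276 → θ = 13.15°; offset = 17.9·tan 13.15° = 4.183 m.
Layer 3: sin θ = p·903 = 0.4263 → θ = 25.23°; offset = 16.3·tan 25.23° = 7.682 m.
Summing the layer offsets gives 15.312 m.

15.3 m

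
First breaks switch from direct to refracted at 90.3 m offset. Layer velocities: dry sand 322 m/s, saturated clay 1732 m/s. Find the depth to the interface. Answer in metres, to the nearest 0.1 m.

37.4 m

x_cross = 2h·√((V₂+V₁)/(V₂−V₁)) → h = x_cross / (2·√((V₂+V₁)/(V₂−V₁))).
√((V₂+V₁)/(V₂−V₁)) = √((1732+322)/(1732−322)) = 1.2070.
h = 90.3 / (2·1.2070) = 37.41 m.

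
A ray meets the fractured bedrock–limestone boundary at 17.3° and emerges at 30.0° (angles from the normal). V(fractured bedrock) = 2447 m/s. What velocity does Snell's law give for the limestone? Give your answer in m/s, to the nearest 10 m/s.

Snell's law: sin 17.3°/V₁ = sin 30.0°/V₂.
V₂ = V₁·sin 30.0°/sin 17.3° = 2447 × 1.6814 = 4114.34 m/s.

4110 m/s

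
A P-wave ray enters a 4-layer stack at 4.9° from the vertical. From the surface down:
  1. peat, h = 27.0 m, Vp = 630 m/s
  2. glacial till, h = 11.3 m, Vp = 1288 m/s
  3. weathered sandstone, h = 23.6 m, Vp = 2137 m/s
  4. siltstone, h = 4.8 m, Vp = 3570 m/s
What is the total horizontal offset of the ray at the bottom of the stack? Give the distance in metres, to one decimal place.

Ray parameter p = sin 4.9° / 630 m/s = 1.3558e-04 s/m.
Layer 1: θ = 4.90°; offset = 27.0·tan 4.90° = 2.315 m.
Layer 2: sin θ = p·1288 = 0.1746 → θ = 10.06°; offset = 11.3·tan 10.06° = 2.004 m.
Layer 3: sin θ = p·2137 = 0.2897 → θ = 16.84°; offset = 23.6·tan 16.84° = 7.144 m.
Layer 4: sin θ = p·3570 = 0.4840 → θ = 28.95°; offset = 4.8·tan 28.95° = 2.655 m.
Σ offsets = 14.118 m.

14.1 m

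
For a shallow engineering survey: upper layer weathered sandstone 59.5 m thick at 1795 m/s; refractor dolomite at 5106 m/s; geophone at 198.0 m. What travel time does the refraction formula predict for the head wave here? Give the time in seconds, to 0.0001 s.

0.1008 s

t = x/V₂ + 2h·√(V₂²−V₁²)/(V₁V₂).
√(V₂²−V₁²) = √(5106²−1795²) = 4780.1 m/s; delay term = 2·59.5·4780.1/(1795·5106) = 0.06206 s.
t = 198.0/5106 + 0.06206 = 0.10084 s.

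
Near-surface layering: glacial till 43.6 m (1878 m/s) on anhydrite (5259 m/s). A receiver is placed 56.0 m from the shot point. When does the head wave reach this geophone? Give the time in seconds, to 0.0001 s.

0.0540 s

t = x/V₂ + 2h·√(V₂²−V₁²)/(V₁V₂).
√(V₂²−V₁²) = √(5259²−1878²) = 4912.2 m/s; delay term = 2·43.6·4912.2/(1878·5259) = 0.04337 s.
t = 56.0/5259 + 0.04337 = 0.05402 s.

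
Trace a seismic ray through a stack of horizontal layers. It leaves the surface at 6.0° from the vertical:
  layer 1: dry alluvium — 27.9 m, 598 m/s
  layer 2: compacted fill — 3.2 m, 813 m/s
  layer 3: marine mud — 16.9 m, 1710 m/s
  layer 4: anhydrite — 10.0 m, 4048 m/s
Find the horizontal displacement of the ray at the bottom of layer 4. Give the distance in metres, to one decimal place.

18.7 m

p = sin θ₁/V₁ = sin 6.0°/598 = 1.7480e-04 s/m is conserved through the stack.
Layer 1: θ = 6.00°; offset = 27.9·tan 6.00° = 2.932 m.
Layer 2: sin θ = p·813 = 0.1421 → θ = 8.17°; offset = 3.2·tan 8.17° = 0.459 m.
Layer 3: sin θ = p·1710 = 0.2989 → θ = 17.39°; offset = 16.9·tan 17.39° = 5.293 m.
Layer 4: sin θ = p·4048 = 0.7076 → θ = 45.04°; offset = 10.0·tan 45.04° = 10.013 m.
Summing the layer offsets gives 18.699 m.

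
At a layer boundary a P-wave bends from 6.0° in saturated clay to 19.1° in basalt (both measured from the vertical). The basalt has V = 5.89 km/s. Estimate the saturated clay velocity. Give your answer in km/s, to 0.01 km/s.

1.88 km/s

Snell's law: sin 6.0°/V₁ = sin 19.1°/V₂.
V₁ = V₂·sin 6.0°/sin 19.1° = 5.89 × 0.3194 = 1.88 km/s.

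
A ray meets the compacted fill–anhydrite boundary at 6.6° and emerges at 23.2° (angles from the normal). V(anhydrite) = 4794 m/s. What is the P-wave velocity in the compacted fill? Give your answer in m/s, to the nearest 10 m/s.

sin 6.6° = 0.1149; sin 23.2° = 0.3939.
V₁ = V₂·(sin θ₁/sin θ₂) = 4794·(0.1149/0.3939) = 1398.71 m/s.

1400 m/s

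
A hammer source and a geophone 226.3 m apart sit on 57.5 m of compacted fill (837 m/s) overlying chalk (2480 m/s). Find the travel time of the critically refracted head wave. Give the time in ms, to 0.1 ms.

θ_c = arcsin(V₁/V₂) = arcsin(837/2480) = 19.72°, cos θ_c = 0.9413.
Intercept time tᵢ = 2h cos θ_c / V₁ = 2·57.5·0.9413/837 = 0.12933 s.
t = x/V₂ + tᵢ = 226.3/2480 + 0.12933 = 0.22058 s.

220.6 ms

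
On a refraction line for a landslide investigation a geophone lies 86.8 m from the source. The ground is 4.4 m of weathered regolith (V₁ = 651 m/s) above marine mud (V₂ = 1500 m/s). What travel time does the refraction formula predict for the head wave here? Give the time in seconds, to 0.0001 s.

t = x/V₂ + 2h·√(V₂²−V₁²)/(V₁V₂).
√(V₂²−V₁²) = √(1500²−651²) = 1351.4 m/s; delay term = 2·4.4·1351.4/(651·1500) = 0.01218 s.
t = 86.8/1500 + 0.01218 = 0.07004 s.

0.0700 s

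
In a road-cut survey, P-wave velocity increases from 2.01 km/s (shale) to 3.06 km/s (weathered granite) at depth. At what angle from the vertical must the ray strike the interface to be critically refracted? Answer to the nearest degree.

41°

Critical incidence: sin θ_c = V₁/V₂ = 2.01/3.06 = 0.6569.
θ_c = arcsin 0.6569 = 41.06°.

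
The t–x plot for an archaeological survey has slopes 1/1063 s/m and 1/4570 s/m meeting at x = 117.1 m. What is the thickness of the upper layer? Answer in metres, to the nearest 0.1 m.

46.2 m

x_cross = 2h·√((V₂+V₁)/(V₂−V₁)) → h = x_cross / (2·√((V₂+V₁)/(V₂−V₁))).
√((V₂+V₁)/(V₂−V₁)) = √((4570+1063)/(4570−1063)) = 1.2674.
h = 117.1 / (2·1.2674) = 46.20 m.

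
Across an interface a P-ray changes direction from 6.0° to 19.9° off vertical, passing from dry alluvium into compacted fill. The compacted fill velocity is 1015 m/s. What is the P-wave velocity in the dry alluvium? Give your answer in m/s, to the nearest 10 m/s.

310 m/s

Snell's law: sin 6.0°/V₁ = sin 19.9°/V₂.
V₁ = V₂·sin 6.0°/sin 19.9° = 1015 × 0.3071 = 311.70 m/s.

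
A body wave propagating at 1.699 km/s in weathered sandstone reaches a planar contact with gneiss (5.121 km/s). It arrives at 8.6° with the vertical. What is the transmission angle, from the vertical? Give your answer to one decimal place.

26.8°

sin θ₁/V₁ = sin θ₂/V₂ ⇒ sin θ₂ = 5.121·sin 8.6°/1.699 = 5.121·0.1495/1.699 = 0.4507.
θ₂ = arcsin 0.4507 = 26.79° from the normal.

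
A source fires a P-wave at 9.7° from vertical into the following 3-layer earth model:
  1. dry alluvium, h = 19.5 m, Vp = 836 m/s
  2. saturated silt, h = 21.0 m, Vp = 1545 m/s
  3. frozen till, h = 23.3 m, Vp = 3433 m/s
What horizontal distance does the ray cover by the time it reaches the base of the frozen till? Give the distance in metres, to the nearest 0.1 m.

32.5 m

Apply Snell's law at each interface; in layer i the horizontal offset is hᵢ·tan θᵢ.
Layer 1: θ = 9.70°; offset = 19.5·tan 9.70° = 3.333 m.
Layer 2: sin θ = 1545·sin 9.7°/836 = 0.3114, θ = 18.14°; offset = 21.0·tan 18.14° = 6.881 m.
Layer 3: sin θ = 3433·sin 9.7°/836 = 0.6919, θ = 43.78°; offset = 23.3·tan 43.78° = 22.329 m.
Summing the layer offsets gives 32.543 m.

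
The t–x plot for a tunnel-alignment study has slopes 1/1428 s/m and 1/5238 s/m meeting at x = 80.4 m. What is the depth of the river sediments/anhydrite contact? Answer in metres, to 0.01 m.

30.39 m

x_cross = 2h·√((V₂+V₁)/(V₂−V₁)) → h = x_cross / (2·√((V₂+V₁)/(V₂−V₁))).
√((V₂+V₁)/(V₂−V₁)) = √((5238+1428)/(5238−1428)) = 1.3227.
h = 80.4 / (2·1.3227) = 30.39 m.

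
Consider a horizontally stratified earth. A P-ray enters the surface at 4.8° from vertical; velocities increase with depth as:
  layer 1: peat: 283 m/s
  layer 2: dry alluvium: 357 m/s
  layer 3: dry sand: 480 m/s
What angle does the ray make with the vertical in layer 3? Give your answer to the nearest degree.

Ray parameter p = sin 4.8° / 283 = 2.9568e-04 s/m.
sin θ_3 = p·V_3 = 2.9568e-04 × 480 = 0.1419.
θ_3 = 8.16° from the vertical.

8°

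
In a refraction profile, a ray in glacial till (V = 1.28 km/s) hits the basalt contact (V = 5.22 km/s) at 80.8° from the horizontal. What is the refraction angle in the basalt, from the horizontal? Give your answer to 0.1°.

49.3°

Angle from the normal: 90° − 80.8° = 9.2°.
Snell's law: sin θ₂ = (V₂/V₁)·sin θ₁ = (5.22/1.28)·sin 9.2° = 0.6520.
θ₂ = sin⁻¹(0.6520) = 40.69° (from vertical).
From the interface: 90° − 40.69° = 49.31°.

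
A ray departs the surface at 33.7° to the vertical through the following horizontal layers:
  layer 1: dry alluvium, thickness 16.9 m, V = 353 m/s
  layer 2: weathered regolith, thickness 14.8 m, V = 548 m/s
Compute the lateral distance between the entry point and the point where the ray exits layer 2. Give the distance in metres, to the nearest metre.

36 m

Ray parameter p = sin 33.7° / 353 m/s = 1.5718e-03 s/m.
Layer 1: θ = 33.70°; offset = 16.9·tan 33.70° = 11.271 m.
Layer 2: sin θ = p·548 = 0.8613 → θ = 59.47°; offset = 14.8·tan 59.47° = 25.093 m.
Summing the layer offsets gives 36.364 m.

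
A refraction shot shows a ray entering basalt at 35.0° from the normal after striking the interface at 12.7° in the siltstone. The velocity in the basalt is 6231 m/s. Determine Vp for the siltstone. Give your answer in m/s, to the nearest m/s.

sin 12.7° = 0.2198; sin 35.0° = 0.5736.
V₁ = V₂·(sin θ₁/sin θ₂) = 6231·(0.2198/0.5736) = 2388.28 m/s.

2388 m/s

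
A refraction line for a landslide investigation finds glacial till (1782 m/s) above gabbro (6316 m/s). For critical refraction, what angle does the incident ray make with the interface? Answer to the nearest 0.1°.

73.6°

Critical incidence: sin θ_c = V₁/V₂ = 1782/6316 = 0.2821.
θ_c = arcsin 0.2821 = 16.39°.
Measured from the interface: 90° − 16.39° = 73.61°.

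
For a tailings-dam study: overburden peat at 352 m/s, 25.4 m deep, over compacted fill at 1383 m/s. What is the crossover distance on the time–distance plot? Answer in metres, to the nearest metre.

θ_c = arcsin(352/1383) = 14.75°, so cos θ_c = 0.9671 and tᵢ = 2h cos θ_c/V₁ = 0.1396 s.
At crossover x/V₁ = x/V₂ + tᵢ ⇒ x = tᵢ/(1/V₁ − 1/V₂) = 0.13957/(2.8409e-03 − 7.2307e-04) = 65.90 m.

66 m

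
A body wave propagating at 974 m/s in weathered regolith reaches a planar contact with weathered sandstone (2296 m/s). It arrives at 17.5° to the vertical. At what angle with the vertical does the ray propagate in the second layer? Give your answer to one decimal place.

Snell's law: sin θ₂ = (V₂/V₁)·sin θ₁ = (2296/974)·sin 17.5° = 0.7089.
θ₂ = sin⁻¹(0.7089) = 45.14° (from vertical).

45.1°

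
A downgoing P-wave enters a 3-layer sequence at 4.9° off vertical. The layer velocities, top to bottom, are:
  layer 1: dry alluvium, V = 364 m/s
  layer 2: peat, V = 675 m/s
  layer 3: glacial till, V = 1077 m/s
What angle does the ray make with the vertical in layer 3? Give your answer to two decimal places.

Snell's law across each interface conserves sin θ / V, so sin θ_3 = V_3·sin θ₁/V₁.
sin θ_3 = 1077 × sin 4.9° / 364 = 0.2527.
θ_3 = arcsin 0.2527 = 14.64°.

14.64°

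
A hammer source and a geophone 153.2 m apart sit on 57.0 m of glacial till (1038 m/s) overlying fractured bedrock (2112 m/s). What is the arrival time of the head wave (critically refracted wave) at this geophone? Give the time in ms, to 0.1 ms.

t = x/V₂ + 2h·√(V₂²−V₁²)/(V₁V₂).
√(V₂²−V₁²) = √(2112²−1038²) = 1839.3 m/s; delay term = 2·57.0·1839.3/(1038·2112) = 0.09565 s.
t = 153.2/2112 + 0.09565 = 0.16818 s.

168.2 ms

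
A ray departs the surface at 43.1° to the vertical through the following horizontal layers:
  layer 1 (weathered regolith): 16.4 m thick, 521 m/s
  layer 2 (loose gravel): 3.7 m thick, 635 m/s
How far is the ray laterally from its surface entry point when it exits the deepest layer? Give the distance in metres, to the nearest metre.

21 m

Ray parameter p = sin 43.1° / 521 m/s = 1.3115e-03 s/m.
Layer 1: θ = 43.10°; offset = 16.4·tan 43.10° = 15.347 m.
Layer 2: sin θ = p·635 = 0.8328 → θ = 56.39°; offset = 3.7·tan 56.39° = 5.566 m.
Summing the layer offsets gives 20.913 m.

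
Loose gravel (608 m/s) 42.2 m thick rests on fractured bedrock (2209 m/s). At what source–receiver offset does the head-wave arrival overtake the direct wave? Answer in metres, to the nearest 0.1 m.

112.0 m

x_cross = 2h·√((V₂+V₁)/(V₂−V₁)).
(V₂+V₁)/(V₂−V₁) = (2209+608)/(2209−608) = 1.7595; √ = 1.3265.
x_cross = 2·42.2·1.3265 = 111.95 m.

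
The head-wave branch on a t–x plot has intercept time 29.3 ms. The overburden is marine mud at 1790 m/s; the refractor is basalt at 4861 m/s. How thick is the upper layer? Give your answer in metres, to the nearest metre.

28 m

θ_c = arcsin(1790/4861) = 21.61°; cos θ_c = 0.9297.
tᵢ = 2h cos θ_c/V₁ ⇒ h = tᵢ·V₁/(2 cos θ_c) = 0.0293·1790/(2·0.9297) = 28.21 m.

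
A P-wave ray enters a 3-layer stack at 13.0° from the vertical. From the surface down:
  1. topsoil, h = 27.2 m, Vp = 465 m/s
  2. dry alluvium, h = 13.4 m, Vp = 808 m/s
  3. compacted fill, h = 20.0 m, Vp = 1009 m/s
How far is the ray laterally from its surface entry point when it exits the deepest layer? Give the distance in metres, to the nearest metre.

23 m

Ray parameter p = sin 13.0° / 465 m/s = 4.8377e-04 s/m.
Layer 1: θ = 13.00°; offset = 27.2·tan 13.00° = 6.280 m.
Layer 2: sin θ = p·808 = 0.3909 → θ = 23.01°; offset = 13.4·tan 23.01° = 5.691 m.
Layer 3: sin θ = p·1009 = 0.4881 → θ = 29.22°; offset = 20.0·tan 29.22° = 11.185 m.
Σ offsets = 23.156 m.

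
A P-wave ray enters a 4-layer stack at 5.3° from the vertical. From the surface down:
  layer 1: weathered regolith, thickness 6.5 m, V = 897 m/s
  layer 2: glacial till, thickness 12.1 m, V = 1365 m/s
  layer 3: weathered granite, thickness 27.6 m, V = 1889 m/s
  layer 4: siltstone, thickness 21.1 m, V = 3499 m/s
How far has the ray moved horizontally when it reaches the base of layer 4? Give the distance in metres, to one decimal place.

15.9 m

Ray parameter p = sin 5.3° / 897 m/s = 1.0298e-04 s/m.
Layer 1: θ = 5.30°; offset = 6.5·tan 5.30° = 0.603 m.
Layer 2: sin θ = p·1365 = 0.1406 → θ = 8.08°; offset = 12.1·tan 8.08° = 1.718 m.
Layer 3: sin θ = p·1889 = 0.1945 → θ = 11.22°; offset = 27.6·tan 11.22° = 5.473 m.
Layer 4: sin θ = p·3499 = 0.3603 → θ = 21.12°; offset = 21.1·tan 21.12° = 8.150 m.
Summing the layer offsets gives 15.944 m.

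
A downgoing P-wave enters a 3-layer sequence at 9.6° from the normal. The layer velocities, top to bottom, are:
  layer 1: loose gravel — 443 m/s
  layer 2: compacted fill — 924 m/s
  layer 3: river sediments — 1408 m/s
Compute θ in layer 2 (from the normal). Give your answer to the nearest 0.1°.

20.4°

Snell's law across each interface conserves sin θ / V, so sin θ_2 = V_2·sin θ₁/V₁.
sin θ_2 = 924 × sin 9.6° / 443 = 0.3478.
θ_2 = arcsin 0.3478 = 20.36°.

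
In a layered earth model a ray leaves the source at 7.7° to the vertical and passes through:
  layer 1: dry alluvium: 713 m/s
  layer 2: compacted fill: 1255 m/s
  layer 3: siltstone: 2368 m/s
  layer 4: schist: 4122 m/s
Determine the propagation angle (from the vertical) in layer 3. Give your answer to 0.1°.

26.4°

Snell's law across each interface conserves sin θ / V, so sin θ_3 = V_3·sin θ₁/V₁.
sin θ_3 = 2368 × sin 7.7° / 713 = 0.4450.
θ_3 = arcsin 0.4450 = 26.42°.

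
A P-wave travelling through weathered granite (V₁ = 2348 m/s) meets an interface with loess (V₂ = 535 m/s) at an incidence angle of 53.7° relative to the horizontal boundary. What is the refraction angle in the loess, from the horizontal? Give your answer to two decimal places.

82.25°

Angle from the normal: 90° − 53.7° = 36.3°.
sin θ₁/V₁ = sin θ₂/V₂ ⇒ sin θ₂ = 535·sin 36.3°/2348 = 535·0.5920/2348 = 0.1349.
θ₂ = arcsin 0.1349 = 7.75° from the normal.
From the interface: 90° − 7.75° = 82.25°.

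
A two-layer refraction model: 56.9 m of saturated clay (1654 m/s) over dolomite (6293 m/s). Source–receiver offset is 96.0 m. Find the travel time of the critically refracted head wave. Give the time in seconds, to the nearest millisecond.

t = x/V₂ + 2h·√(V₂²−V₁²)/(V₁V₂).
√(V₂²−V₁²) = √(6293²−1654²) = 6071.7 m/s; delay term = 2·56.9·6071.7/(1654·6293) = 0.06638 s.
t = 96.0/6293 + 0.06638 = 0.08164 s.

0.082 s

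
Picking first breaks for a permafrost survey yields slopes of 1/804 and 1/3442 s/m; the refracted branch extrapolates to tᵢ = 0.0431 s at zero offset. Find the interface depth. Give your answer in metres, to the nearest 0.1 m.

h = tᵢ·V₁·V₂ / (2·√(V₂²−V₁²)).
√(V₂²−V₁²) = √(3442² − 804²) = 3346.8 m/s.
h = 0.0431 s × 804 × 3442 / (2 × 3346.8) = 17.82 m.

17.8 m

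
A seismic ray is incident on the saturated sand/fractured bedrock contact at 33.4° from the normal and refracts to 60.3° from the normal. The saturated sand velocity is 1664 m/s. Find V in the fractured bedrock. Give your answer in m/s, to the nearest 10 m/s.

2630 m/s

sin 33.4° = 0.5505; sin 60.3° = 0.8686.
V₂ = V₁·(sin θ₂/sin θ₁) = 1664·(0.8686/0.5505) = 2625.71 m/s.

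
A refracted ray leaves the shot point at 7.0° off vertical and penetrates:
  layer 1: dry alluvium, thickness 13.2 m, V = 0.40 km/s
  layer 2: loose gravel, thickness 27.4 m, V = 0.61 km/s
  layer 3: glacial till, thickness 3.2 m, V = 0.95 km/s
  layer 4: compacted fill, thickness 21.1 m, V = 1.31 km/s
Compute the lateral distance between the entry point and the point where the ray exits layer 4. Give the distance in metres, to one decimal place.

Ray parameter p = sin 7.0° / 0.40 km/s = 3.0467e-01 s/km.
Layer 1: θ = 7.00°; offset = 13.2·tan 7.00° = 1.621 m.
Layer 2: sin θ = p·0.61 = 0.1859 → θ = 10.71°; offset = 27.4·tan 10.71° = 5.183 m.
Layer 3: sin θ = p·0.95 = 0.2894 → θ = 16.82°; offset = 3.2·tan 16.82° = 0.968 m.
Layer 4: sin θ = p·1.31 = 0.3991 → θ = 23.52°; offset = 21.1·tan 23.52° = 9.185 m.
Summing the layer offsets gives 16.956 m.

17.0 m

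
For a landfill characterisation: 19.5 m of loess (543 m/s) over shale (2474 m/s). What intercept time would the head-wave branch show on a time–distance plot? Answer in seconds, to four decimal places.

0.0701 s

tᵢ = 2h·√(V₂²−V₁²)/(V₁V₂).
√(V₂²−V₁²) = √(2474²−543²) = 2413.7 m/s.
tᵢ = 2·19.5·2413.7/(543·2474) = 0.07007 s.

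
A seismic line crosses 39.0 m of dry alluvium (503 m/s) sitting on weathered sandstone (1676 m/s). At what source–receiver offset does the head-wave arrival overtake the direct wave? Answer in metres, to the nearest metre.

106 m

x_cross = 2h·√((V₂+V₁)/(V₂−V₁)).
(V₂+V₁)/(V₂−V₁) = (1676+503)/(1676−503) = 1.8576; √ = 1.3629.
x_cross = 2·39.0·1.3629 = 106.31 m.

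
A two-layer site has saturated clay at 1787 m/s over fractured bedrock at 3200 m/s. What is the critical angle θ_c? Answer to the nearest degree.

Critical incidence: sin θ_c = V₁/V₂ = 1787/3200 = 0.5584.
θ_c = arcsin 0.5584 = 33.95°.

34°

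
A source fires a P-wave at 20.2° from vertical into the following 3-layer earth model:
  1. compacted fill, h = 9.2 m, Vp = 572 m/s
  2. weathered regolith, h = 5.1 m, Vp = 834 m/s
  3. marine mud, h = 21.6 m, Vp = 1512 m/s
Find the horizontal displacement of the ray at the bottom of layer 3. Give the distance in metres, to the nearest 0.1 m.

54.6 m

Ray parameter p = sin 20.2° / 572 m/s = 6.0367e-04 s/m.
Layer 1: θ = 20.20°; offset = 9.2·tan 20.20° = 3.385 m.
Layer 2: sin θ = p·834 = 0.5035 → θ = 30.23°; offset = 5.1·tan 30.23° = 2.972 m.
Layer 3: sin θ = p·1512 = 0.9127 → θ = 65.89°; offset = 21.6·tan 65.89° = 48.260 m.
Summing the layer offsets gives 54.616 m.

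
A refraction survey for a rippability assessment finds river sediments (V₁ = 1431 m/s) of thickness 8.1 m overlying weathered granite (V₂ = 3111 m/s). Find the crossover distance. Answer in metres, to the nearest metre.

27 m

x_cross = 2h·√((V₂+V₁)/(V₂−V₁)).
(V₂+V₁)/(V₂−V₁) = (3111+1431)/(3111−1431) = 2.7036; √ = 1.6443.
x_cross = 2·8.1·1.6443 = 26.64 m.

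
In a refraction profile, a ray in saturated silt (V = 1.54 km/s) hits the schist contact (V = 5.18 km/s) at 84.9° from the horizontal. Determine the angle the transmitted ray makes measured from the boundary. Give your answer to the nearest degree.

73°

Convert to the normal: θ₁ = 90° − 84.9° = 5.1°.
sin θ₁/V₁ = sin θ₂/V₂ ⇒ sin θ₂ = 5.18·sin 5.1°/1.54 = 5.18·0.0889/1.54 = 0.2990.
θ₂ = arcsin 0.2990 = 17.40° from the normal.
From the interface: 90° − 17.40° = 72.60°.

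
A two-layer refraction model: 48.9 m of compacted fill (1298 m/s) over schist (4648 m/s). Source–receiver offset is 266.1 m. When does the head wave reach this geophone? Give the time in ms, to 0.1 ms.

θ_c = arcsin(V₁/V₂) = arcsin(1298/4648) = 16.22°, cos θ_c = 0.9602.
Intercept time tᵢ = 2h cos θ_c / V₁ = 2·48.9·0.9602/1298 = 0.07235 s.
t = x/V₂ + tᵢ = 266.1/4648 + 0.07235 = 0.12960 s.

129.6 ms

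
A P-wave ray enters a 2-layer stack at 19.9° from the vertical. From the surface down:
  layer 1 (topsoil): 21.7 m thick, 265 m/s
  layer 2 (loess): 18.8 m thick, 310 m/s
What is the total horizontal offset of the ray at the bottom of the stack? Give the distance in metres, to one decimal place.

Apply Snell's law at each interface; in layer i the horizontal offset is hᵢ·tan θᵢ.
Layer 1: θ = 19.90°; offset = 21.7·tan 19.90° = 7.855 m.
Layer 2: sin θ = 310·sin 19.9°/265 = 0.3982, θ = 23.46°; offset = 18.8·tan 23.46° = 8.161 m.
Total horizontal offset = 16.016 m.

16.0 m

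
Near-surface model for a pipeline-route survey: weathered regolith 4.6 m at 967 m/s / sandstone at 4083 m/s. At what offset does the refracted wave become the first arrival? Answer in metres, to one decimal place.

θ_c = arcsin(967/4083) = 13.70°, so cos θ_c = 0.9715 and tᵢ = 2h cos θ_c/V₁ = 0.0092 s.
At crossover x/V₁ = x/V₂ + tᵢ ⇒ x = tᵢ/(1/V₁ − 1/V₂) = 0.00924/(1.0341e-03 − 2.4492e-04) = 11.71 m.

11.7 m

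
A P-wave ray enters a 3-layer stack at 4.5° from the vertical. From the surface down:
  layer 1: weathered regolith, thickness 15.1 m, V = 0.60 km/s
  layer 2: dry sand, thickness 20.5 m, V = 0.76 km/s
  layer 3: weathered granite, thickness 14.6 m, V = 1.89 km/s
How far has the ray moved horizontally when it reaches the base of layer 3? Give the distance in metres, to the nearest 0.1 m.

Ray parameter p = sin 4.5° / 0.60 km/s = 1.3077e-01 s/km.
Layer 1: θ = 4.50°; offset = 15.1·tan 4.50° = 1.188 m.
Layer 2: sin θ = p·0.76 = 0.0994 → θ = 5.70°; offset = 20.5·tan 5.70° = 2.047 m.
Layer 3: sin θ = p·1.89 = 0.2471 → θ = 14.31°; offset = 14.6·tan 14.31° = 3.724 m.
Summing the layer offsets gives 6.960 m.

7.0 m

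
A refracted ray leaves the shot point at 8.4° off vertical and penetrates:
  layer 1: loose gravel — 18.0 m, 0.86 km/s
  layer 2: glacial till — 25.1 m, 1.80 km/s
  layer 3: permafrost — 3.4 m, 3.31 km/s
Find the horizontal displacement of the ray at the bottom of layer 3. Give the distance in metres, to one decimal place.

Ray parameter p = sin 8.4° / 0.86 km/s = 1.6986e-01 s/km.
Layer 1: θ = 8.40°; offset = 18.0·tan 8.40° = 2.658 m.
Layer 2: sin θ = p·1.80 = 0.3058 → θ = 17.80°; offset = 25.1·tan 17.80° = 8.060 m.
Layer 3: sin θ = p·3.31 = 0.5622 → θ = 34.21°; offset = 3.4·tan 34.21° = 2.312 m.
Summing the layer offsets gives 13.030 m.

13.0 m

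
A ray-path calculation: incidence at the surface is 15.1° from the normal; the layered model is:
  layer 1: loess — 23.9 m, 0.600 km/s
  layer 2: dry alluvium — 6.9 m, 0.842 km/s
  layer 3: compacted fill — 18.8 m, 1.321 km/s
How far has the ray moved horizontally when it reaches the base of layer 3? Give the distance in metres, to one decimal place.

22.3 m

Ray parameter p = sin 15.1° / 0.600 km/s = 4.3417e-01 s/km.
Layer 1: θ = 15.10°; offset = 23.9·tan 15.10° = 6.449 m.
Layer 2: sin θ = p·0.842 = 0.3656 → θ = 21.44°; offset = 6.9·tan 21.44° = 2.710 m.
Layer 3: sin θ = p·1.321 = 0.5735 → θ = 35.00°; offset = 18.8·tan 35.00° = 13.163 m.
Summing the layer offsets gives 22.322 m.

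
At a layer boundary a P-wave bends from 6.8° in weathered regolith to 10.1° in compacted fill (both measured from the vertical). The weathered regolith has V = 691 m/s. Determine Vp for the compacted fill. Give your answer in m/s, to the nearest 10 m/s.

1020 m/s

sin 6.8° = 0.1184; sin 10.1° = 0.1754.
V₂ = V₁·(sin θ₂/sin θ₁) = 691·(0.1754/0.1184) = 1023.43 m/s.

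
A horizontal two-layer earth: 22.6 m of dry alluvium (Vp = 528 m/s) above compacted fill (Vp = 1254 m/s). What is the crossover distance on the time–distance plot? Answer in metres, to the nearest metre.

θ_c = arcsin(528/1254) = 24.90°, so cos θ_c = 0.9070 and tᵢ = 2h cos θ_c/V₁ = 0.0776 s.
At crossover x/V₁ = x/V₂ + tᵢ ⇒ x = tᵢ/(1/V₁ − 1/V₂) = 0.07765/(1.8939e-03 − 7.9745e-04) = 70.81 m.

71 m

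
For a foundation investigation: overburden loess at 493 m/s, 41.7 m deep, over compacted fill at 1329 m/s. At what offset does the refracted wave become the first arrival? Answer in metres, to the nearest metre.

123 m

θ_c = arcsin(493/1329) = 21.77°, so cos θ_c = 0.9287 and tᵢ = 2h cos θ_c/V₁ = 0.1571 s.
At crossover x/V₁ = x/V₂ + tᵢ ⇒ x = tᵢ/(1/V₁ − 1/V₂) = 0.15710/(2.0284e-03 − 7.5245e-04) = 123.12 m.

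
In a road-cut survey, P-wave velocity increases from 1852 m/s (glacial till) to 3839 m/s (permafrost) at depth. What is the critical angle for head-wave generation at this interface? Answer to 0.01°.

Critical incidence: sin θ_c = V₁/V₂ = 1852/3839 = 0.4824.
θ_c = arcsin 0.4824 = 28.84°.

28.84°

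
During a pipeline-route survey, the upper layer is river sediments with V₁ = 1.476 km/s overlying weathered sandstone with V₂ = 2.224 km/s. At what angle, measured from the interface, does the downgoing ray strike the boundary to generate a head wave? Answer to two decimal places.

48.42°

Critical incidence: sin θ_c = V₁/V₂ = 1.476/2.224 = 0.6637.
θ_c = arcsin 0.6637 = 41.58°.
Measured from the interface: 90° − 41.58° = 48.42°.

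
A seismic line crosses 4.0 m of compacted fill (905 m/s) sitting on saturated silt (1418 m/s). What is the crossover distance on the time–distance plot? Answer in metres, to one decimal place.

x_cross = 2h·√((V₂+V₁)/(V₂−V₁)).
(V₂+V₁)/(V₂−V₁) = (1418+905)/(1418−905) = 4.5283; √ = 2.1280.
x_cross = 2·4.0·2.1280 = 17.02 m.

17.0 m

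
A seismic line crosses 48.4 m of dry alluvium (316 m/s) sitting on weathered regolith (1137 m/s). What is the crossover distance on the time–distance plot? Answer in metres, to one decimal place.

x_cross = 2h·√((V₂+V₁)/(V₂−V₁)).
(V₂+V₁)/(V₂−V₁) = (1137+316)/(1137−316) = 1.7698; √ = 1.3303.
x_cross = 2·48.4·1.3303 = 128.78 m.

128.8 m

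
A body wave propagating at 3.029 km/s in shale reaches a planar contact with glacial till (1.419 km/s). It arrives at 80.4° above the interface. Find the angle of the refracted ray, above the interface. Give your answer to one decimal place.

Convert to the normal: θ₁ = 90° − 80.4° = 9.6°.
Snell's law: sin θ₂ = (V₂/V₁)·sin θ₁ = (1.419/3.029)·sin 9.6° = 0.0781.
θ₂ = sin⁻¹(0.0781) = 4.48° (from vertical).
From the interface: 90° − 4.48° = 85.52°.

85.5°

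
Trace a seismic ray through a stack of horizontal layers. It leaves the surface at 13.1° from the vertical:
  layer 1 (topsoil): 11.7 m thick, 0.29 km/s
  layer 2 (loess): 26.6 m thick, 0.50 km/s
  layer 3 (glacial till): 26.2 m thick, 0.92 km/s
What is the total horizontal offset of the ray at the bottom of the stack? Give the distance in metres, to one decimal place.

Ray parameter p = sin 13.1° / 0.29 km/s = 7.8156e-01 s/km.
Layer 1: θ = 13.10°; offset = 11.7·tan 13.10° = 2.723 m.
Layer 2: sin θ = p·0.50 = 0.3908 → θ = 23.00°; offset = 26.6·tan 23.00° = 11.293 m.
Layer 3: sin θ = p·0.92 = 0.7190 → θ = 45.97°; offset = 26.2·tan 45.97° = 27.107 m.
Total horizontal offset = 41.122 m.

41.1 m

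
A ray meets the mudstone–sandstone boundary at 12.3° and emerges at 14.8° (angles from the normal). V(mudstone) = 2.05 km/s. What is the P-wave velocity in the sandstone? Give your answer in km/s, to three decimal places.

2.458 km/s

sin 12.3° = 0.2130; sin 14.8° = 0.2554.
V₂ = V₁·(sin θ₂/sin θ₁) = 2.05·(0.2554/0.2130) = 2.458 km/s.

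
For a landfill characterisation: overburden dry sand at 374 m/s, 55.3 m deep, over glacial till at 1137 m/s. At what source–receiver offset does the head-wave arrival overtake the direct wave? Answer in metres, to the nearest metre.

156 m

θ_c = arcsin(374/1137) = 19.20°, so cos θ_c = 0.9444 and tᵢ = 2h cos θ_c/V₁ = 0.2793 s.
At crossover x/V₁ = x/V₂ + tᵢ ⇒ x = tᵢ/(1/V₁ − 1/V₂) = 0.27927/(2.6738e-03 − 8.7951e-04) = 155.64 m.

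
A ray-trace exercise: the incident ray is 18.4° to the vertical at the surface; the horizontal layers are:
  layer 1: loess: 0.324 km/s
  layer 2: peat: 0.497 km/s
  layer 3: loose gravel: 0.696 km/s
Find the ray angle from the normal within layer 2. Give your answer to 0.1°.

29.0°

Snell's law across each interface conserves sin θ / V, so sin θ_2 = V_2·sin θ₁/V₁.
sin θ_2 = 0.497 × sin 18.4° / 0.324 = 0.4842.
θ_2 = 28.96° from the vertical.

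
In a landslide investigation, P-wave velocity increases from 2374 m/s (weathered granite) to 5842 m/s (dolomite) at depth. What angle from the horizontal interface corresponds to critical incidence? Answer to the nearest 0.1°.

66.0°

Critical incidence: sin θ_c = V₁/V₂ = 2374/5842 = 0.4064.
θ_c = arcsin 0.4064 = 23.98°.
Measured from the interface: 90° − 23.98° = 66.02°.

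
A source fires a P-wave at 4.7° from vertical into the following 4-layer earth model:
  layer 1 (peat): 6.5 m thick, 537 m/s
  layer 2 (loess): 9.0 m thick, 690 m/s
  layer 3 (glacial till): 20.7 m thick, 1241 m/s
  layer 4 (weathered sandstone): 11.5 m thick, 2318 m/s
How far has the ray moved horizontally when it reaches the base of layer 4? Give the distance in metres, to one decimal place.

Apply Snell's law at each interface; in layer i the horizontal offset is hᵢ·tan θᵢ.
Layer 1: θ = 4.70°; offset = 6.5·tan 4.70° = 0.534 m.
Layer 2: sin θ = 690·sin 4.7°/537 = 0.1053, θ = 6.04°; offset = 9.0·tan 6.04° = 0.953 m.
Layer 3: sin θ = 1241·sin 4.7°/537 = 0.1894, θ = 10.92°; offset = 20.7·tan 10.92° = 3.992 m.
Layer 4: sin θ = 2318·sin 4.7°/537 = 0.3537, θ = 20.71°; offset = 11.5·tan 20.71° = 4.349 m.
Total horizontal offset = 9.828 m.

9.8 m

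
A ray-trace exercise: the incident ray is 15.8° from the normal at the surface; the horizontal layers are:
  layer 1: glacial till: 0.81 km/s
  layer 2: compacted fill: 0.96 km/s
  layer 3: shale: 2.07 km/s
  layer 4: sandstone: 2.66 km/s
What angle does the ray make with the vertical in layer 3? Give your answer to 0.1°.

44.1°

Ray parameter p = sin 15.8° / 0.81 = 3.3615e-01 s/km.
sin θ_3 = p·V_3 = 3.3615e-01 × 2.07 = 0.6958.
θ_3 = arcsin 0.6958 = 44.09°.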